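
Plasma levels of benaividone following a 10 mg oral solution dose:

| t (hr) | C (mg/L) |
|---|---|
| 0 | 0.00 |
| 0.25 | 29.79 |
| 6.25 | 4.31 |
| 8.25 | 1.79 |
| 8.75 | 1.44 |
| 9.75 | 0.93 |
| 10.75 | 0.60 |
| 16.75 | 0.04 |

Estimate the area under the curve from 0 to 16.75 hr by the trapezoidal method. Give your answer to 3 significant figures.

Trapezoidal AUC_0→16.75:
  [0→0.25]: (0.00+29.79)/2 × 0.25 = 3.72375
  [0.25→6.25]: (29.79+4.31)/2 × 6 = 102.3
  [6.25→8.25]: (4.31+1.79)/2 × 2 = 6.1
  [8.25→8.75]: (1.79+1.44)/2 × 0.5 = 0.8075
  [8.75→9.75]: (1.44+0.93)/2 × 1 = 1.185
  [9.75→10.75]: (0.93+0.60)/2 × 1 = 0.765
  [10.75→16.75]: (0.60+0.04)/2 × 6 = 1.92
  Sum = 116.80125 mg/L·hr

AUC = 117 mg/L·hr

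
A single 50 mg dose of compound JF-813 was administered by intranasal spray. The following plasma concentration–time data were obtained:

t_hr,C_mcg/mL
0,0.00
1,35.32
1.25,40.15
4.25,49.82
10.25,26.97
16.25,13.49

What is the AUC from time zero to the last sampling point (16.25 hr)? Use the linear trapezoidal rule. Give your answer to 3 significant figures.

Trapezoidal AUC_0→16.25:
  [0→1]: (0.00+35.32)/2 × 1 = 17.66
  [1→1.25]: (35.32+40.15)/2 × 0.25 = 9.43375
  [1.25→4.25]: (40.15+49.82)/2 × 3 = 134.955
  [4.25→10.25]: (49.82+26.97)/2 × 6 = 230.37
  [10.25→16.25]: (26.97+13.49)/2 × 6 = 121.38
  Sum = 513.79875 mcg/mL·hr

AUC = 514 mcg/mL·hr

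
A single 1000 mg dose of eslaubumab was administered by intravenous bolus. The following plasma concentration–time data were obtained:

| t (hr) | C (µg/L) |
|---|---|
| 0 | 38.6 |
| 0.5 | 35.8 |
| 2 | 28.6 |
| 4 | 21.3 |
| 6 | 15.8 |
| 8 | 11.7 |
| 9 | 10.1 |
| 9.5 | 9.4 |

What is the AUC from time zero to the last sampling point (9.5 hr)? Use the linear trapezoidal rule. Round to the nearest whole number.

Trapezoidal AUC_0→9.5:
  [0→0.5]: (38.6+35.8)/2 × 0.5 = 18.6
  [0.5→2]: (35.8+28.6)/2 × 1.5 = 48.3
  [2→4]: (28.6+21.3)/2 × 2 = 49.9
  [4→6]: (21.3+15.8)/2 × 2 = 37.1
  [6→8]: (15.8+11.7)/2 × 2 = 27.5
  [8→9]: (11.7+10.1)/2 × 1 = 10.9
  [9→9.5]: (10.1+9.4)/2 × 0.5 = 4.875
  Sum = 197.175 µg/L·hr

AUC = 197 µg/L·hr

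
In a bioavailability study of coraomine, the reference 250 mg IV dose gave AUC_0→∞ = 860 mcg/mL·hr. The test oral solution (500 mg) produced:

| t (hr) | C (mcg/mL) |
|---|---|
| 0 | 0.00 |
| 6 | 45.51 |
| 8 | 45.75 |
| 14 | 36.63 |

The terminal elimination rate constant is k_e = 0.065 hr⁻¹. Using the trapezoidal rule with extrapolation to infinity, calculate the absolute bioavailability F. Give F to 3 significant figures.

F = 0.604

Trapezoidal AUC_0→14 (oral solution):
  [0→6]: (0.00+45.51)/2 × 6 = 136.53
  [6→8]: (45.51+45.75)/2 × 2 = 91.26
  [8→14]: (45.75+36.63)/2 × 6 = 247.14
  Sum = 474.93 mcg/mL·hr
Tail: C_last/k_e = 36.63/0.065 = 563.538
AUC_0→∞ (oral solution) = 474.93 + 563.538 = 1038.468 mcg/mL·hr
F = (AUC_ev/D_ev)/(AUC_iv/D_iv) = (1038.468/500)/(860/250) = 2.076936/3.44 = 0.6038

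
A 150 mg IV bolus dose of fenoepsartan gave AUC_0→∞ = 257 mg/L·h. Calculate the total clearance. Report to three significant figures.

CL = Dose_iv / AUC_0→∞
   = 150 / 257 = 0.583658 L/h

CL = 0.584 L/h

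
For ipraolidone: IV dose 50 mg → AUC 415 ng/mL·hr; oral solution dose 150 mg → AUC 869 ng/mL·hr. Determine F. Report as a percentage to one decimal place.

F = 69.8%

F = (AUC_ev / D_ev) / (AUC_iv / D_iv)
  = (869/150) / (415/50)
  = 5.79333 / 8.3 = 0.6980
  = 69.80%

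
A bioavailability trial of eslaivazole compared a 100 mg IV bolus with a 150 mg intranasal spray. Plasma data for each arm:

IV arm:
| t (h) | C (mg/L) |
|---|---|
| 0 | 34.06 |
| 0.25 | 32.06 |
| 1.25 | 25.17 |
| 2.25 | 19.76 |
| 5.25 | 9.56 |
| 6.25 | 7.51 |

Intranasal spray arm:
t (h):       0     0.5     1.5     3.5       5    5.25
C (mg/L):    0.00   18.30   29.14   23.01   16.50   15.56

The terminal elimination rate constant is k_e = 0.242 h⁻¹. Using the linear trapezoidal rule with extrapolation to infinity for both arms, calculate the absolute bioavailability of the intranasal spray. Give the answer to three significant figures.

Trapezoidal AUC_0→6.25 (IV):
  [0→0.25]: (34.06+32.06)/2 × 0.25 = 8.265
  [0.25→1.25]: (32.06+25.17)/2 × 1 = 28.615
  [1.25→2.25]: (25.17+19.76)/2 × 1 = 22.465
  [2.25→5.25]: (19.76+9.56)/2 × 3 = 43.98
  [5.25→6.25]: (9.56+7.51)/2 × 1 = 8.535
  Sum = 111.86 mg/L·h
IV tail: 7.51/0.242 = 31.033; AUC_iv,0→∞ = 111.86 + 31.033 = 142.893 mg/L·h
Trapezoidal AUC_0→5.25 (intranasal spray):
  [0→0.5]: (0.00+18.30)/2 × 0.5 = 4.575
  [0.5→1.5]: (18.30+29.14)/2 × 1 = 23.72
  [1.5→3.5]: (29.14+23.01)/2 × 2 = 52.15
  [3.5→5]: (23.01+16.50)/2 × 1.5 = 29.6325
  [5→5.25]: (16.50+15.56)/2 × 0.25 = 4.0075
  Sum = 114.085 mg/L·h
intranasal spray tail: 15.56/0.242 = 64.298; AUC_ev,0→∞ = 114.085 + 64.298 = 178.383 mg/L·h
F = (AUC_ev/D_ev)/(AUC_iv/D_iv) = (178.383/150)/(142.893/100) = 1.18922/1.42893 = 0.8322

F = 0.832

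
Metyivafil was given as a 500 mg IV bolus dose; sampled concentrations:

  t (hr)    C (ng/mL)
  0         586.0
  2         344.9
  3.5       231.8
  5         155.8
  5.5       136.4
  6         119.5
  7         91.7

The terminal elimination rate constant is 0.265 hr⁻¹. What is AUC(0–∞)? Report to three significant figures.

Trapezoidal AUC_0→7:
  [0→2]: (586.0+344.9)/2 × 2 = 930.9
  [2→3.5]: (344.9+231.8)/2 × 1.5 = 432.525
  [3.5→5]: (231.8+155.8)/2 × 1.5 = 290.7
  [5→5.5]: (155.8+136.4)/2 × 0.5 = 73.05
  [5.5→6]: (136.4+119.5)/2 × 0.5 = 63.975
  [6→7]: (119.5+91.7)/2 × 1 = 105.6
  Sum = 1896.75 ng/mL·hr
Extrapolated tail: C_last / k_e = 91.7 / 0.265 = 346.038
AUC_0→∞ = 1896.75 + 346.038 = 2242.788 ng/mL·hr

AUC = 2240 ng/mL·hr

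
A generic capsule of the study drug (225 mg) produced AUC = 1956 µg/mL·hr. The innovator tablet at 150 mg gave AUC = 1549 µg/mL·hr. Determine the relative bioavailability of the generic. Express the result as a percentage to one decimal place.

F_rel = 84.2%

F_rel = (AUC_test/D_test) / (AUC_ref/D_ref)
      = (1956/225) / (1549/150)
      = 8.69333 / 10.3267 = 0.8418 = 84.18%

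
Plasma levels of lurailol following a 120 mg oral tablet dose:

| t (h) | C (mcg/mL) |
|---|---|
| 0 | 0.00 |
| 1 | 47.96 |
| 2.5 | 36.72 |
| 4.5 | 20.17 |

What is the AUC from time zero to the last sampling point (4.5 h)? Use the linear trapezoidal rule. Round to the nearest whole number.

AUC = 144 mcg/mL·h

Trapezoidal AUC_0→4.5:
  [0→1]: (0.00+47.96)/2 × 1 = 23.98
  [1→2.5]: (47.96+36.72)/2 × 1.5 = 63.51
  [2.5→4.5]: (36.72+20.17)/2 × 2 = 56.89
  Sum = 144.38 mcg/mL·h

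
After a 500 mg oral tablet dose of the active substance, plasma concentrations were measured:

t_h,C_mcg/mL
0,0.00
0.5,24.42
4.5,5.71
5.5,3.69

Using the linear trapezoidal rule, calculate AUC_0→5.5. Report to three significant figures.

AUC = 71.1 mcg/mL·h

Trapezoidal AUC_0→5.5:
  [0→0.5]: (0.00+24.42)/2 × 0.5 = 6.105
  [0.5→4.5]: (24.42+5.71)/2 × 4 = 60.26
  [4.5→5.5]: (5.71+3.69)/2 × 1 = 4.7
  Sum = 71.065 mcg/mL·h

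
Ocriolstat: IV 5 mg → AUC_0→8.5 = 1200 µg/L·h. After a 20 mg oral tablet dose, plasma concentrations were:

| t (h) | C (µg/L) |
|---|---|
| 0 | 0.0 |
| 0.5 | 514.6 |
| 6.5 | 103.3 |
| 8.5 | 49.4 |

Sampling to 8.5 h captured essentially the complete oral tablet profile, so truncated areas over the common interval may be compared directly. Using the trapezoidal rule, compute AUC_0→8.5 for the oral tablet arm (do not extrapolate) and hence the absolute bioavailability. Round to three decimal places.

F = 0.445

Trapezoidal AUC_0→8.5 (oral tablet):
  [0→0.5]: (0.0+514.6)/2 × 0.5 = 128.65
  [0.5→6.5]: (514.6+103.3)/2 × 6 = 1853.7
  [6.5→8.5]: (103.3+49.4)/2 × 2 = 152.7
  Sum = 2135.05 µg/L·h
F = (AUC_ev/D_ev)/(AUC_iv/D_iv) = (2135.05/20)/(1200/5) = 106.7525/240 = 0.4448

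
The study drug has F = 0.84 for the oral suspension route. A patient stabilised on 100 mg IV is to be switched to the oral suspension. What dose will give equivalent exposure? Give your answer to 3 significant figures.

For equal systemic exposure: F × D_ev = D_iv
D_ev = D_iv / F = 100 / 0.84 = 119.048 mg

D_oral = 119 mg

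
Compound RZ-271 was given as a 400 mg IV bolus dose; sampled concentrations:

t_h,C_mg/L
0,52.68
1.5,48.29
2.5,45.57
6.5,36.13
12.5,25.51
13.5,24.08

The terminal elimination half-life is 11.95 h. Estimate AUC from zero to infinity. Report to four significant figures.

AUC = 910.9 mg/L·h

Trapezoidal AUC_0→13.5:
  [0→1.5]: (52.68+48.29)/2 × 1.5 = 75.7275
  [1.5→2.5]: (48.29+45.57)/2 × 1 = 46.93
  [2.5→6.5]: (45.57+36.13)/2 × 4 = 163.4
  [6.5→12.5]: (36.13+25.51)/2 × 6 = 184.92
  [12.5→13.5]: (25.51+24.08)/2 × 1 = 24.795
  Sum = 495.7725 mg/L·h
k_e = ln2 / t½ = 0.693147 / 11.95 = 0.0580 h^-1
Extrapolated tail: C_last / k_e = 24.08 / 0.058 = 415.172
AUC_0→∞ = 495.7725 + 415.172 = 910.9445 mg/L·h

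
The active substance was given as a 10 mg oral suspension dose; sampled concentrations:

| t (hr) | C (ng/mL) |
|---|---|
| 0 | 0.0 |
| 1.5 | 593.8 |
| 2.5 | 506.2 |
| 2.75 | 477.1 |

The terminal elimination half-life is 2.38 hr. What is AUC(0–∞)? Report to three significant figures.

AUC = 2760 ng/mL·hr

Trapezoidal AUC_0→2.75:
  [0→1.5]: (0.0+593.8)/2 × 1.5 = 445.35
  [1.5→2.5]: (593.8+506.2)/2 × 1 = 550.0
  [2.5→2.75]: (506.2+477.1)/2 × 0.25 = 122.9125
  Sum = 1118.2625 ng/mL·hr
k_e = ln2 / t½ = 0.693147 / 2.38 = 0.2912 hr^-1
Extrapolated tail: C_last / k_e = 477.1 / 0.2912 = 1638.393
AUC_0→∞ = 1118.2625 + 1638.393 = 2756.6555 ng/mL·hr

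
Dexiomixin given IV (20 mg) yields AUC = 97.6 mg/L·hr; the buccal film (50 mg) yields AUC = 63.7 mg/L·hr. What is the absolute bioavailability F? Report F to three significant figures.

F = (AUC_ev / D_ev) / (AUC_iv / D_iv)
  = (63.7/50) / (97.6/20)
  = 1.274 / 4.88 = 0.2611

F = 0.261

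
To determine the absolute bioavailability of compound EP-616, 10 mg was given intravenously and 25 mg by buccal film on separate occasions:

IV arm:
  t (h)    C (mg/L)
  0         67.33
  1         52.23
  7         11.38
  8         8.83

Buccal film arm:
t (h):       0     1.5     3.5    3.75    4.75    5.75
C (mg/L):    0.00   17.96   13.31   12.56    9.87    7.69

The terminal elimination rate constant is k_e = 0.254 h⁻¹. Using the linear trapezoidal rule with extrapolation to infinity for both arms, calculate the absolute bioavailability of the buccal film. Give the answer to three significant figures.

Trapezoidal AUC_0→8 (IV):
  [0→1]: (67.33+52.23)/2 × 1 = 59.78
  [1→7]: (52.23+11.38)/2 × 6 = 190.83
  [7→8]: (11.38+8.83)/2 × 1 = 10.105
  Sum = 260.715 mg/L·h
IV tail: 8.83/0.254 = 34.764; AUC_iv,0→∞ = 260.715 + 34.764 = 295.479 mg/L·h
Trapezoidal AUC_0→5.75 (buccal film):
  [0→1.5]: (0.00+17.96)/2 × 1.5 = 13.47
  [1.5→3.5]: (17.96+13.31)/2 × 2 = 31.27
  [3.5→3.75]: (13.31+12.56)/2 × 0.25 = 3.23375
  [3.75→4.75]: (12.56+9.87)/2 × 1 = 11.215
  [4.75→5.75]: (9.87+7.69)/2 × 1 = 8.78
  Sum = 67.96875 mg/L·h
buccal film tail: 7.69/0.254 = 30.276; AUC_ev,0→∞ = 67.96875 + 30.276 = 98.24475 mg/L·h
F = (AUC_ev/D_ev)/(AUC_iv/D_iv) = (98.24475/25)/(295.479/10) = 3.92979/29.5479 = 0.1330

F = 0.133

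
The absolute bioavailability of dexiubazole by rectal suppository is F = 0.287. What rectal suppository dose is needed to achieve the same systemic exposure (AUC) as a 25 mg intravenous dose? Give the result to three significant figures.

D_rectal = 87.1 mg

For equal systemic exposure: F × D_ev = D_iv
D_ev = D_iv / F = 25 / 0.287 = 87.108 mg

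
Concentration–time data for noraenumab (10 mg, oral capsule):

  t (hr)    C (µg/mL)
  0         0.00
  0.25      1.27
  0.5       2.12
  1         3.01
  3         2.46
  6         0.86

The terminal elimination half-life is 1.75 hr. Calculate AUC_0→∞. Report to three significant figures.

AUC = 14.5 µg/mL·hr

Trapezoidal AUC_0→6:
  [0→0.25]: (0.00+1.27)/2 × 0.25 = 0.15875
  [0.25→0.5]: (1.27+2.12)/2 × 0.25 = 0.42375
  [0.5→1]: (2.12+3.01)/2 × 0.5 = 1.2825
  [1→3]: (3.01+2.46)/2 × 2 = 5.47
  [3→6]: (2.46+0.86)/2 × 3 = 4.98
  Sum = 12.315 µg/mL·hr
k_e = ln2 / t½ = 0.693147 / 1.75 = 0.3961 hr^-1
Extrapolated tail: C_last / k_e = 0.86 / 0.3961 = 2.171
AUC_0→∞ = 12.315 + 2.171 = 14.486 µg/mL·hr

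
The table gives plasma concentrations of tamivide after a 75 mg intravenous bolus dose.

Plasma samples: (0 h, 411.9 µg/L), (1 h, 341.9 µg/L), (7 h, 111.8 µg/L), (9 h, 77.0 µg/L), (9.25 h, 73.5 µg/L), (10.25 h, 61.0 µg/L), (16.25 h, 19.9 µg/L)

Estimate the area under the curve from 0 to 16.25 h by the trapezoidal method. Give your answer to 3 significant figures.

Trapezoidal AUC_0→16.25:
  [0→1]: (411.9+341.9)/2 × 1 = 376.9
  [1→7]: (341.9+111.8)/2 × 6 = 1361.1
  [7→9]: (111.8+77.0)/2 × 2 = 188.8
  [9→9.25]: (77.0+73.5)/2 × 0.25 = 18.8125
  [9.25→10.25]: (73.5+61.0)/2 × 1 = 67.25
  [10.25→16.25]: (61.0+19.9)/2 × 6 = 242.7
  Sum = 2255.5625 µg/L·h

AUC = 2260 µg/L·h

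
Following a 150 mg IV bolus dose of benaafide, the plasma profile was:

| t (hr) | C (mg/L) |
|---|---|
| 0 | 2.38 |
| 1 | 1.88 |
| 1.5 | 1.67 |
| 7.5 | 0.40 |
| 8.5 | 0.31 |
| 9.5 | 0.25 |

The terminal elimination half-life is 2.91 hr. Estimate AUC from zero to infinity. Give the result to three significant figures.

AUC = 10.9 mg/L·hr

Trapezoidal AUC_0→9.5:
  [0→1]: (2.38+1.88)/2 × 1 = 2.13
  [1→1.5]: (1.88+1.67)/2 × 0.5 = 0.8875
  [1.5→7.5]: (1.67+0.40)/2 × 6 = 6.21
  [7.5→8.5]: (0.40+0.31)/2 × 1 = 0.355
  [8.5→9.5]: (0.31+0.25)/2 × 1 = 0.28
  Sum = 9.8625 mg/L·hr
k_e = ln2 / t½ = 0.693147 / 2.91 = 0.2382 hr^-1
Extrapolated tail: C_last / k_e = 0.25 / 0.2382 = 1.050
AUC_0→∞ = 9.8625 + 1.050 = 10.9125 mg/L·hr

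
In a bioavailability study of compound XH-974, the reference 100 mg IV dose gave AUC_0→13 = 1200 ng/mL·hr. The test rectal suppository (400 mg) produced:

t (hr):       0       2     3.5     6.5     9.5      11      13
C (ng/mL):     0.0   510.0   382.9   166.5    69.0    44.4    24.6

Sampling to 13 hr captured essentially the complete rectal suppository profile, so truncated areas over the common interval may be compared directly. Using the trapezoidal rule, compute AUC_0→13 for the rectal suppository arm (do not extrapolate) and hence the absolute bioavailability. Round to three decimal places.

F = 0.523

Trapezoidal AUC_0→13 (rectal suppository):
  [0→2]: (0.0+510.0)/2 × 2 = 510.0
  [2→3.5]: (510.0+382.9)/2 × 1.5 = 669.675
  [3.5→6.5]: (382.9+166.5)/2 × 3 = 824.1
  [6.5→9.5]: (166.5+69.0)/2 × 3 = 353.25
  [9.5→11]: (69.0+44.4)/2 × 1.5 = 85.05
  [11→13]: (44.4+24.6)/2 × 2 = 69.0
  Sum = 2511.075 ng/mL·hr
F = (AUC_ev/D_ev)/(AUC_iv/D_iv) = (2511.075/400)/(1200/100) = 6.2776875/12 = 0.5231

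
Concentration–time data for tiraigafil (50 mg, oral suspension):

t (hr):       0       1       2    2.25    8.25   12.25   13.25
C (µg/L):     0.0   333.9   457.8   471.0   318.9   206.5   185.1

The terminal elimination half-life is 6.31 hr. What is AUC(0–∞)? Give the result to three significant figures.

AUC = 5980 µg/L·hr

Trapezoidal AUC_0→13.25:
  [0→1]: (0.0+333.9)/2 × 1 = 166.95
  [1→2]: (333.9+457.8)/2 × 1 = 395.85
  [2→2.25]: (457.8+471.0)/2 × 0.25 = 116.1
  [2.25→8.25]: (471.0+318.9)/2 × 6 = 2369.7
  [8.25→12.25]: (318.9+206.5)/2 × 4 = 1050.8
  [12.25→13.25]: (206.5+185.1)/2 × 1 = 195.8
  Sum = 4295.2 µg/L·hr
k_e = ln2 / t½ = 0.693147 / 6.31 = 0.1098 hr^-1
Extrapolated tail: C_last / k_e = 185.1 / 0.1098 = 1685.792
AUC_0→∞ = 4295.2 + 1685.792 = 5980.992 µg/L·hr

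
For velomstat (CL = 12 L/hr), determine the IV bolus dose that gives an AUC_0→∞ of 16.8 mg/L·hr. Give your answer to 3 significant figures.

Dose = 202 mg

Dose_iv = CL × AUC_0→∞
     = 12 × 16.8 = 201.6 mg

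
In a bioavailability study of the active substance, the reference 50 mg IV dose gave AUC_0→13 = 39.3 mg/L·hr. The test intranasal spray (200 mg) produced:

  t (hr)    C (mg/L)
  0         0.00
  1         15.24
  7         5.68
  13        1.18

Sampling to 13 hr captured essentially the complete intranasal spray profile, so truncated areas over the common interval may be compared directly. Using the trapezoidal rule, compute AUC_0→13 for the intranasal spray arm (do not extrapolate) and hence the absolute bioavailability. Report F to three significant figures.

F = 0.579

Trapezoidal AUC_0→13 (intranasal spray):
  [0→1]: (0.00+15.24)/2 × 1 = 7.62
  [1→7]: (15.24+5.68)/2 × 6 = 62.76
  [7→13]: (5.68+1.18)/2 × 6 = 20.58
  Sum = 90.96 mg/L·hr
F = (AUC_ev/D_ev)/(AUC_iv/D_iv) = (90.96/200)/(39.3/50) = 0.4548/0.786 = 0.5786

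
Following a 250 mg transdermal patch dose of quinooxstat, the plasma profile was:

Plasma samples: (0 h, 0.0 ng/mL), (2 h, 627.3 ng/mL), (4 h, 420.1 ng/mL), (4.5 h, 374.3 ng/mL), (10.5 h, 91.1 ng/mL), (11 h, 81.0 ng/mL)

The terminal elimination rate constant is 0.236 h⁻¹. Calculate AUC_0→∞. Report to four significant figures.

Trapezoidal AUC_0→11:
  [0→2]: (0.0+627.3)/2 × 2 = 627.3
  [2→4]: (627.3+420.1)/2 × 2 = 1047.4
  [4→4.5]: (420.1+374.3)/2 × 0.5 = 198.6
  [4.5→10.5]: (374.3+91.1)/2 × 6 = 1396.2
  [10.5→11]: (91.1+81.0)/2 × 0.5 = 43.025
  Sum = 3312.525 ng/mL·h
Extrapolated tail: C_last / k_e = 81.0 / 0.236 = 343.220
AUC_0→∞ = 3312.525 + 343.220 = 3655.745 ng/mL·h

AUC = 3656 ng/mL·h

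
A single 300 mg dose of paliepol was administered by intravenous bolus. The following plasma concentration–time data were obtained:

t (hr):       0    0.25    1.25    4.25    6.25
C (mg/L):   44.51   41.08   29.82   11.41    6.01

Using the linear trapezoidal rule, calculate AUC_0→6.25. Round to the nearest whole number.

AUC = 125 mg/L·hr

Trapezoidal AUC_0→6.25:
  [0→0.25]: (44.51+41.08)/2 × 0.25 = 10.69875
  [0.25→1.25]: (41.08+29.82)/2 × 1 = 35.45
  [1.25→4.25]: (29.82+11.41)/2 × 3 = 61.845
  [4.25→6.25]: (11.41+6.01)/2 × 2 = 17.42
  Sum = 125.41375 mg/L·hr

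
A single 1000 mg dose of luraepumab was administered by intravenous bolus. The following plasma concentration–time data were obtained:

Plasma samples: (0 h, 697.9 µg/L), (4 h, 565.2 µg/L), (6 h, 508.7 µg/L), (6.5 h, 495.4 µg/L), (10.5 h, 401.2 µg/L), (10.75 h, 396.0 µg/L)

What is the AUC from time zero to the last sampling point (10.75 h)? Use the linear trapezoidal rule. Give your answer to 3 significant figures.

AUC = 5740 µg/L·h

Trapezoidal AUC_0→10.75:
  [0→4]: (697.9+565.2)/2 × 4 = 2526.2
  [4→6]: (565.2+508.7)/2 × 2 = 1073.9
  [6→6.5]: (508.7+495.4)/2 × 0.5 = 251.025
  [6.5→10.5]: (495.4+401.2)/2 × 4 = 1793.2
  [10.5→10.75]: (401.2+396.0)/2 × 0.25 = 99.65
  Sum = 5743.975 µg/L·h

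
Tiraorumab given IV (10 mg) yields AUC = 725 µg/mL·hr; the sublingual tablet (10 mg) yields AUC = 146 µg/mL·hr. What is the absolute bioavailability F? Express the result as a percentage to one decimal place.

F = 20.1%

F = (AUC_ev / D_ev) / (AUC_iv / D_iv)
  = (146/10) / (725/10)
  = 14.6 / 72.5 = 0.2014
  = 20.14%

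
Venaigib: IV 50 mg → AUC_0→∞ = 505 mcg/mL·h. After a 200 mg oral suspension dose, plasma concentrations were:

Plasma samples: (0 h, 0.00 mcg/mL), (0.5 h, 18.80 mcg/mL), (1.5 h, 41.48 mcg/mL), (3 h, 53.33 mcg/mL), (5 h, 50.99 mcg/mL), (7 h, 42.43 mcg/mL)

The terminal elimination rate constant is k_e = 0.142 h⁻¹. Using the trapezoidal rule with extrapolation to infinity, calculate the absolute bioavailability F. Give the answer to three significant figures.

Trapezoidal AUC_0→7 (oral suspension):
  [0→0.5]: (0.00+18.80)/2 × 0.5 = 4.7
  [0.5→1.5]: (18.80+41.48)/2 × 1 = 30.14
  [1.5→3]: (41.48+53.33)/2 × 1.5 = 71.1075
  [3→5]: (53.33+50.99)/2 × 2 = 104.32
  [5→7]: (50.99+42.43)/2 × 2 = 93.42
  Sum = 303.6875 mcg/mL·h
Tail: C_last/k_e = 42.43/0.142 = 298.803
AUC_0→∞ (oral suspension) = 303.6875 + 298.803 = 602.4905 mcg/mL·h
F = (AUC_ev/D_ev)/(AUC_iv/D_iv) = (602.4905/200)/(505/50) = 3.0124525/10.1 = 0.2983

F = 0.298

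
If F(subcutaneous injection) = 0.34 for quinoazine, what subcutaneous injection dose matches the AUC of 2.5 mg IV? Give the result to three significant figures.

For equal systemic exposure: F × D_ev = D_iv
D_ev = D_iv / F = 2.5 / 0.34 = 7.35294 mg

D_subcutaneous = 7.35 mg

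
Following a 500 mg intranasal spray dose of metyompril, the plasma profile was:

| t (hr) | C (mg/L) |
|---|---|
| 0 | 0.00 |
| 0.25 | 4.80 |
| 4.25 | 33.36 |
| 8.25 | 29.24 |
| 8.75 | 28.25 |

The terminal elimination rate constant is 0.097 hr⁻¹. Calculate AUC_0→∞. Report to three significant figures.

Trapezoidal AUC_0→8.75:
  [0→0.25]: (0.00+4.80)/2 × 0.25 = 0.6
  [0.25→4.25]: (4.80+33.36)/2 × 4 = 76.32
  [4.25→8.25]: (33.36+29.24)/2 × 4 = 125.2
  [8.25→8.75]: (29.24+28.25)/2 × 0.5 = 14.3725
  Sum = 216.4925 mg/L·hr
Extrapolated tail: C_last / k_e = 28.25 / 0.097 = 291.237
AUC_0→∞ = 216.4925 + 291.237 = 507.7295 mg/L·hr

AUC = 508 mg/L·hr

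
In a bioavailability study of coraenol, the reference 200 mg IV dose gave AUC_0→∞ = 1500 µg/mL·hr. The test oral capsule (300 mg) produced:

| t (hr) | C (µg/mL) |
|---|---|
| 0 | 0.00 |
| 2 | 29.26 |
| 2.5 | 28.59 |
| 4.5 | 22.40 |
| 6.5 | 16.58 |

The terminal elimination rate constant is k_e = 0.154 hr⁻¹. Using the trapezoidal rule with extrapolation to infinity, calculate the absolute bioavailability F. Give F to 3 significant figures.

Trapezoidal AUC_0→6.5 (oral capsule):
  [0→2]: (0.00+29.26)/2 × 2 = 29.26
  [2→2.5]: (29.26+28.59)/2 × 0.5 = 14.4625
  [2.5→4.5]: (28.59+22.40)/2 × 2 = 50.99
  [4.5→6.5]: (22.40+16.58)/2 × 2 = 38.98
  Sum = 133.6925 µg/mL·hr
Tail: C_last/k_e = 16.58/0.154 = 107.662
AUC_0→∞ (oral capsule) = 133.6925 + 107.662 = 241.3545 µg/mL·hr
F = (AUC_ev/D_ev)/(AUC_iv/D_iv) = (241.3545/300)/(1500/200) = 0.804515/7.5 = 0.1073

F = 0.107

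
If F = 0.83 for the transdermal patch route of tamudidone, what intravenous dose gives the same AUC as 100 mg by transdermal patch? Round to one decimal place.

D_iv = 83.0 mg

Systemic exposure from an extravascular dose = F × D_ev, so the equivalent IV dose is F × D_ev.
D_iv = F × D_ev = 0.83 × 100 = 83 mg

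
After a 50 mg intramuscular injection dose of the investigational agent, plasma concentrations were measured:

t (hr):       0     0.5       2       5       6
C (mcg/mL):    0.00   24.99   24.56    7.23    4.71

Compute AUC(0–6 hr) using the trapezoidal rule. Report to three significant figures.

Trapezoidal AUC_0→6:
  [0→0.5]: (0.00+24.99)/2 × 0.5 = 6.2475
  [0.5→2]: (24.99+24.56)/2 × 1.5 = 37.1625
  [2→5]: (24.56+7.23)/2 × 3 = 47.685
  [5→6]: (7.23+4.71)/2 × 1 = 5.97
  Sum = 97.065 mcg/mL·hr

AUC = 97.1 mcg/mL·hr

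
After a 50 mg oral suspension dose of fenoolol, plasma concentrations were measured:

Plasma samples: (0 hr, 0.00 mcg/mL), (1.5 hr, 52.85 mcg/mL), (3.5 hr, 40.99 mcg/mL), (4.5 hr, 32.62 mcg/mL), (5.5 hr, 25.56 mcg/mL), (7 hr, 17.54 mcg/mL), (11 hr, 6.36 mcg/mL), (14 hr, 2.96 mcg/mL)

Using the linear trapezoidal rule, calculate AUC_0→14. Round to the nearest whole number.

AUC = 293 mcg/mL·hr

Trapezoidal AUC_0→14:
  [0→1.5]: (0.00+52.85)/2 × 1.5 = 39.6375
  [1.5→3.5]: (52.85+40.99)/2 × 2 = 93.84
  [3.5→4.5]: (40.99+32.62)/2 × 1 = 36.805
  [4.5→5.5]: (32.62+25.56)/2 × 1 = 29.09
  [5.5→7]: (25.56+17.54)/2 × 1.5 = 32.325
  [7→11]: (17.54+6.36)/2 × 4 = 47.8
  [11→14]: (6.36+2.96)/2 × 3 = 13.98
  Sum = 293.4775 mcg/mL·hr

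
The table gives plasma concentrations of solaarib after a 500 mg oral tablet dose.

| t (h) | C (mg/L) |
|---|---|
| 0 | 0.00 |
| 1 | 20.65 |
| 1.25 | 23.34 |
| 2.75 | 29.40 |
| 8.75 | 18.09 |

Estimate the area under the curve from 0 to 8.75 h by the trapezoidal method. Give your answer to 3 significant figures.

Trapezoidal AUC_0→8.75:
  [0→1]: (0.00+20.65)/2 × 1 = 10.325
  [1→1.25]: (20.65+23.34)/2 × 0.25 = 5.49875
  [1.25→2.75]: (23.34+29.40)/2 × 1.5 = 39.555
  [2.75→8.75]: (29.40+18.09)/2 × 6 = 142.47
  Sum = 197.84875 mg/L·h

AUC = 198 mg/L·h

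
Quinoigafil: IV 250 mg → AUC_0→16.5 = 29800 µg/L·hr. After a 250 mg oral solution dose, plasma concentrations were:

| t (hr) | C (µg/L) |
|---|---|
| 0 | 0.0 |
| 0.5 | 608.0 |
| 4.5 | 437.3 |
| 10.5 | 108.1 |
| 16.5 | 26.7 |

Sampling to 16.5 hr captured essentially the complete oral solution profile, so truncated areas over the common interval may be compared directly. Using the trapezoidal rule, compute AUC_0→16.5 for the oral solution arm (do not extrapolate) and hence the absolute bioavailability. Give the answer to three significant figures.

F = 0.144

Trapezoidal AUC_0→16.5 (oral solution):
  [0→0.5]: (0.0+608.0)/2 × 0.5 = 152.0
  [0.5→4.5]: (608.0+437.3)/2 × 4 = 2090.6
  [4.5→10.5]: (437.3+108.1)/2 × 6 = 1636.2
  [10.5→16.5]: (108.1+26.7)/2 × 6 = 404.4
  Sum = 4283.2 µg/L·hr
F = (AUC_ev/D_ev)/(AUC_iv/D_iv) = (4283.2/250)/(29800/250) = 17.1328/119.2 = 0.1437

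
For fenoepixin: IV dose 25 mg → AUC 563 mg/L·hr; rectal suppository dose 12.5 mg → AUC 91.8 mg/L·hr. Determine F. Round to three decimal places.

F = 0.326

F = (AUC_ev / D_ev) / (AUC_iv / D_iv)
  = (91.8/12.5) / (563/25)
  = 7.344 / 22.52 = 0.3261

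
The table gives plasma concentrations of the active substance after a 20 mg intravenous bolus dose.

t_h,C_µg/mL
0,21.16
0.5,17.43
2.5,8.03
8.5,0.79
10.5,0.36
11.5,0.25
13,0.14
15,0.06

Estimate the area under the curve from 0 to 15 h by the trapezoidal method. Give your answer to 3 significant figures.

AUC = 63.5 µg/mL·h

Trapezoidal AUC_0→15:
  [0→0.5]: (21.16+17.43)/2 × 0.5 = 9.6475
  [0.5→2.5]: (17.43+8.03)/2 × 2 = 25.46
  [2.5→8.5]: (8.03+0.79)/2 × 6 = 26.46
  [8.5→10.5]: (0.79+0.36)/2 × 2 = 1.15
  [10.5→11.5]: (0.36+0.25)/2 × 1 = 0.305
  [11.5→13]: (0.25+0.14)/2 × 1.5 = 0.2925
  [13→15]: (0.14+0.06)/2 × 2 = 0.2
  Sum = 63.515 µg/mL·h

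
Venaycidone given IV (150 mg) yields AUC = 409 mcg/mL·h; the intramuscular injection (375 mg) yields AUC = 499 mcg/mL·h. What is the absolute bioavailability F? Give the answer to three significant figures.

F = (AUC_ev / D_ev) / (AUC_iv / D_iv)
  = (499/375) / (409/150)
  = 1.33067 / 2.72667 = 0.4880

F = 0.488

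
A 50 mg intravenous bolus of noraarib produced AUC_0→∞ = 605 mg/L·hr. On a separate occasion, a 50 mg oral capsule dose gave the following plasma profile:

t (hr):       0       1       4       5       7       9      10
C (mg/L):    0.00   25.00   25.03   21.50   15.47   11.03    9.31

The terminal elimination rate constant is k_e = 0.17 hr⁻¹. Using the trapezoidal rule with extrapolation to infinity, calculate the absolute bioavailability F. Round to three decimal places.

F = 0.395

Trapezoidal AUC_0→10 (oral capsule):
  [0→1]: (0.00+25.00)/2 × 1 = 12.5
  [1→4]: (25.00+25.03)/2 × 3 = 75.045
  [4→5]: (25.03+21.50)/2 × 1 = 23.265
  [5→7]: (21.50+15.47)/2 × 2 = 36.97
  [7→9]: (15.47+11.03)/2 × 2 = 26.5
  [9→10]: (11.03+9.31)/2 × 1 = 10.17
  Sum = 184.45 mg/L·hr
Tail: C_last/k_e = 9.31/0.17 = 54.765
AUC_0→∞ (oral capsule) = 184.45 + 54.765 = 239.215 mg/L·hr
F = (AUC_ev/D_ev)/(AUC_iv/D_iv) = (239.215/50)/(605/50) = 4.7843/12.1 = 0.3954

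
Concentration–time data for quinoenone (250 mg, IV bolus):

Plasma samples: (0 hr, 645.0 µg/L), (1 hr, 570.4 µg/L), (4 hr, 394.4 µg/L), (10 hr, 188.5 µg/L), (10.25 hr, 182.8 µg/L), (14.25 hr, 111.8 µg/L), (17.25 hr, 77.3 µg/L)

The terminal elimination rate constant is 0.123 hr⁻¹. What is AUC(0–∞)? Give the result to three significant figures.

AUC = 5350 µg/L·hr

Trapezoidal AUC_0→17.25:
  [0→1]: (645.0+570.4)/2 × 1 = 607.7
  [1→4]: (570.4+394.4)/2 × 3 = 1447.2
  [4→10]: (394.4+188.5)/2 × 6 = 1748.7
  [10→10.25]: (188.5+182.8)/2 × 0.25 = 46.4125
  [10.25→14.25]: (182.8+111.8)/2 × 4 = 589.2
  [14.25→17.25]: (111.8+77.3)/2 × 3 = 283.65
  Sum = 4722.8625 µg/L·hr
Extrapolated tail: C_last / k_e = 77.3 / 0.123 = 628.455
AUC_0→∞ = 4722.8625 + 628.455 = 5351.3175 µg/L·hr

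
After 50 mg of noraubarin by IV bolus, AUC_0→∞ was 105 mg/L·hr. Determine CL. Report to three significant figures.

CL = 0.476 L/hr

CL = Dose_iv / AUC_0→∞
   = 50 / 105 = 0.47619 L/hr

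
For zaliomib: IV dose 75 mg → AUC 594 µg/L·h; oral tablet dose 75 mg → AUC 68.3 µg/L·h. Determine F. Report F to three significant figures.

F = (AUC_ev / D_ev) / (AUC_iv / D_iv)
  = (68.3/75) / (594/75)
  = 0.910667 / 7.92 = 0.1150

F = 0.115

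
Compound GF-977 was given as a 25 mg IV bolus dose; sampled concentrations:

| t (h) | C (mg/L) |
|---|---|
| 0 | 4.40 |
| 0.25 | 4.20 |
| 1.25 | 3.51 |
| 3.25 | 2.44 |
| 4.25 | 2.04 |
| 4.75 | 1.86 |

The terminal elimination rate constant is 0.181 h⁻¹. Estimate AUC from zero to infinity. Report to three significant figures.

AUC = 24.4 mg/L·h

Trapezoidal AUC_0→4.75:
  [0→0.25]: (4.40+4.20)/2 × 0.25 = 1.075
  [0.25→1.25]: (4.20+3.51)/2 × 1 = 3.855
  [1.25→3.25]: (3.51+2.44)/2 × 2 = 5.95
  [3.25→4.25]: (2.44+2.04)/2 × 1 = 2.24
  [4.25→4.75]: (2.04+1.86)/2 × 0.5 = 0.975
  Sum = 14.095 mg/L·h
Extrapolated tail: C_last / k_e = 1.86 / 0.181 = 10.276
AUC_0→∞ = 14.095 + 10.276 = 24.371 mg/L·h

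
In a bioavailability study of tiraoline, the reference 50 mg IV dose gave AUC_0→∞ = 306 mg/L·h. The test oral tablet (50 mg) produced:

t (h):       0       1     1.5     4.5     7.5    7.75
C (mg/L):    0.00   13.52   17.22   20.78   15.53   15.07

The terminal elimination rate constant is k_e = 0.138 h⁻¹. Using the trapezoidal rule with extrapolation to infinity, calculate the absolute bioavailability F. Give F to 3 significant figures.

F = 0.781

Trapezoidal AUC_0→7.75 (oral tablet):
  [0→1]: (0.00+13.52)/2 × 1 = 6.76
  [1→1.5]: (13.52+17.22)/2 × 0.5 = 7.685
  [1.5→4.5]: (17.22+20.78)/2 × 3 = 57.0
  [4.5→7.5]: (20.78+15.53)/2 × 3 = 54.465
  [7.5→7.75]: (15.53+15.07)/2 × 0.25 = 3.825
  Sum = 129.735 mg/L·h
Tail: C_last/k_e = 15.07/0.138 = 109.203
AUC_0→∞ (oral tablet) = 129.735 + 109.203 = 238.938 mg/L·h
F = (AUC_ev/D_ev)/(AUC_iv/D_iv) = (238.938/50)/(306/50) = 4.77876/6.12 = 0.7808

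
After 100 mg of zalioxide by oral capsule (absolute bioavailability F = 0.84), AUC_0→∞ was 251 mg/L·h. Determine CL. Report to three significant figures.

CL = 0.335 L/h

CL = F × Dose / AUC_0→∞
   = 0.84 × 100 / 251 = 0.334661 L/h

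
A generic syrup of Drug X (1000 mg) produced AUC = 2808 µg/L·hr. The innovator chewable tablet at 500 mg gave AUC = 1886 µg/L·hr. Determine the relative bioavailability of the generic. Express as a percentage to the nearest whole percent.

F_rel = (AUC_test/D_test) / (AUC_ref/D_ref)
      = (2808/1000) / (1886/500)
      = 2.808 / 3.772 = 0.7444 = 74.44%

F_rel = 74%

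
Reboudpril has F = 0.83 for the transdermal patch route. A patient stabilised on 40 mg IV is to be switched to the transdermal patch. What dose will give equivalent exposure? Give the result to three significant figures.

For equal systemic exposure: F × D_ev = D_iv
D_ev = D_iv / F = 40 / 0.83 = 48.1928 mg

D_transdermal = 48.2 mg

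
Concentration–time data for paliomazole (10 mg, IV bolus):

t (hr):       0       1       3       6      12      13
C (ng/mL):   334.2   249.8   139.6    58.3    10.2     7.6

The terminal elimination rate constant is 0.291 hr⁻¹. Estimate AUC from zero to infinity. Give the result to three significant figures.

Trapezoidal AUC_0→13:
  [0→1]: (334.2+249.8)/2 × 1 = 292.0
  [1→3]: (249.8+139.6)/2 × 2 = 389.4
  [3→6]: (139.6+58.3)/2 × 3 = 296.85
  [6→12]: (58.3+10.2)/2 × 6 = 205.5
  [12→13]: (10.2+7.6)/2 × 1 = 8.9
  Sum = 1192.65 ng/mL·hr
Extrapolated tail: C_last / k_e = 7.6 / 0.291 = 26.117
AUC_0→∞ = 1192.65 + 26.117 = 1218.767 ng/mL·hr

AUC = 1220 ng/mL·hr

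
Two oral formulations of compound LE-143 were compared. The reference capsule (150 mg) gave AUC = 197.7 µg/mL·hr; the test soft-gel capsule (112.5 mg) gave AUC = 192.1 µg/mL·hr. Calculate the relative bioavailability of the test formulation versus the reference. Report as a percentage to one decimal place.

F_rel = 129.6%

F_rel = (AUC_test/D_test) / (AUC_ref/D_ref)
      = (192.1/112.5) / (197.7/150)
      = 1.70756 / 1.318 = 1.2956 = 129.56%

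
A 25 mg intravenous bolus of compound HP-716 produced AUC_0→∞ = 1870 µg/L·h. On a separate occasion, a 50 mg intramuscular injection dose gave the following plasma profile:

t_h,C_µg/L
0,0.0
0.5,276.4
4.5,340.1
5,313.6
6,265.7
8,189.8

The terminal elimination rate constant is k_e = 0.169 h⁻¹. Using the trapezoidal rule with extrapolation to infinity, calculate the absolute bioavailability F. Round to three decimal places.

Trapezoidal AUC_0→8 (intramuscular injection):
  [0→0.5]: (0.0+276.4)/2 × 0.5 = 69.1
  [0.5→4.5]: (276.4+340.1)/2 × 4 = 1233.0
  [4.5→5]: (340.1+313.6)/2 × 0.5 = 163.425
  [5→6]: (313.6+265.7)/2 × 1 = 289.65
  [6→8]: (265.7+189.8)/2 × 2 = 455.5
  Sum = 2210.675 µg/L·h
Tail: C_last/k_e = 189.8/0.169 = 1123.077
AUC_0→∞ (intramuscular injection) = 2210.675 + 1123.077 = 3333.752 µg/L·h
F = (AUC_ev/D_ev)/(AUC_iv/D_iv) = (3333.752/50)/(1870/25) = 66.67504/74.8 = 0.8914

F = 0.891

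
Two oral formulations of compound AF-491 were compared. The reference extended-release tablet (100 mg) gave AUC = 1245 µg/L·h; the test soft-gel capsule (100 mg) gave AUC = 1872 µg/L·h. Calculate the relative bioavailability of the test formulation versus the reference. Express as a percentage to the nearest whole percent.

F_rel = (AUC_test/D_test) / (AUC_ref/D_ref)
      = (1872/100) / (1245/100)
      = 18.72 / 12.45 = 1.5036 = 150.36%

F_rel = 150%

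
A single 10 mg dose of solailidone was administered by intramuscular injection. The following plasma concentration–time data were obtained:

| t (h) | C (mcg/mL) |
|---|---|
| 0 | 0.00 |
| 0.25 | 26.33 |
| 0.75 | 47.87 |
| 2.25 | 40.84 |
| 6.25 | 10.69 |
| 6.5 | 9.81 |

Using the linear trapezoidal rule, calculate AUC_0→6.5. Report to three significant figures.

AUC = 194 mcg/mL·h

Trapezoidal AUC_0→6.5:
  [0→0.25]: (0.00+26.33)/2 × 0.25 = 3.29125
  [0.25→0.75]: (26.33+47.87)/2 × 0.5 = 18.55
  [0.75→2.25]: (47.87+40.84)/2 × 1.5 = 66.5325
  [2.25→6.25]: (40.84+10.69)/2 × 4 = 103.06
  [6.25→6.5]: (10.69+9.81)/2 × 0.25 = 2.5625
  Sum = 193.99625 mcg/mL·h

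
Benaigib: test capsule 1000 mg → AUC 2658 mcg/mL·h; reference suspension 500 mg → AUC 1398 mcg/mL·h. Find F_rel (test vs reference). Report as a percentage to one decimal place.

F_rel = (AUC_test/D_test) / (AUC_ref/D_ref)
      = (2658/1000) / (1398/500)
      = 2.658 / 2.796 = 0.9506 = 95.06%

F_rel = 95.1%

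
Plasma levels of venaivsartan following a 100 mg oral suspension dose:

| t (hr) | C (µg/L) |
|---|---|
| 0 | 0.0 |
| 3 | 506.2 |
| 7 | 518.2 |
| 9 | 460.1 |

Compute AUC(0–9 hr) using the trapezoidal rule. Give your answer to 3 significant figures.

AUC = 3790 µg/L·hr

Trapezoidal AUC_0→9:
  [0→3]: (0.0+506.2)/2 × 3 = 759.3
  [3→7]: (506.2+518.2)/2 × 4 = 2048.8
  [7→9]: (518.2+460.1)/2 × 2 = 978.3
  Sum = 3786.4 µg/L·hr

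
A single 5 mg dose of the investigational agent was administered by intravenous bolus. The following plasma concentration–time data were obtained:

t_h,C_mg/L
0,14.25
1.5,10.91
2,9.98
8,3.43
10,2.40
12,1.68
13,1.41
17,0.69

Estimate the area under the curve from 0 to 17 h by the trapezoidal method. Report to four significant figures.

Trapezoidal AUC_0→17:
  [0→1.5]: (14.25+10.91)/2 × 1.5 = 18.87
  [1.5→2]: (10.91+9.98)/2 × 0.5 = 5.2225
  [2→8]: (9.98+3.43)/2 × 6 = 40.23
  [8→10]: (3.43+2.40)/2 × 2 = 5.83
  [10→12]: (2.40+1.68)/2 × 2 = 4.08
  [12→13]: (1.68+1.41)/2 × 1 = 1.545
  [13→17]: (1.41+0.69)/2 × 4 = 4.2
  Sum = 79.9775 mg/L·h

AUC = 79.98 mg/L·h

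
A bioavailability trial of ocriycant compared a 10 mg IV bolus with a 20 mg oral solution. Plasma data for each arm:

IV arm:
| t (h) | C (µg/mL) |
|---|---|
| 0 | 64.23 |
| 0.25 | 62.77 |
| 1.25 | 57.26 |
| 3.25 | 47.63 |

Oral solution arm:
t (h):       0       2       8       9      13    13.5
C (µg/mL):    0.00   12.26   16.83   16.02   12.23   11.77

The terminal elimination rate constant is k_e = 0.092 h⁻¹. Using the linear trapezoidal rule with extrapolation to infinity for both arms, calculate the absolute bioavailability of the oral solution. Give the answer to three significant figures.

F = 0.219

Trapezoidal AUC_0→3.25 (IV):
  [0→0.25]: (64.23+62.77)/2 × 0.25 = 15.875
  [0.25→1.25]: (62.77+57.26)/2 × 1 = 60.015
  [1.25→3.25]: (57.26+47.63)/2 × 2 = 104.89
  Sum = 180.78 µg/mL·h
IV tail: 47.63/0.092 = 517.717; AUC_iv,0→∞ = 180.78 + 517.717 = 698.497 µg/mL·h
Trapezoidal AUC_0→13.5 (oral solution):
  [0→2]: (0.00+12.26)/2 × 2 = 12.26
  [2→8]: (12.26+16.83)/2 × 6 = 87.27
  [8→9]: (16.83+16.02)/2 × 1 = 16.425
  [9→13]: (16.02+12.23)/2 × 4 = 56.5
  [13→13.5]: (12.23+11.77)/2 × 0.5 = 6.0
  Sum = 178.455 µg/mL·h
oral solution tail: 11.77/0.092 = 127.935; AUC_ev,0→∞ = 178.455 + 127.935 = 306.39 µg/mL·h
F = (AUC_ev/D_ev)/(AUC_iv/D_iv) = (306.39/20)/(698.497/10) = 15.3195/69.8497 = 0.2193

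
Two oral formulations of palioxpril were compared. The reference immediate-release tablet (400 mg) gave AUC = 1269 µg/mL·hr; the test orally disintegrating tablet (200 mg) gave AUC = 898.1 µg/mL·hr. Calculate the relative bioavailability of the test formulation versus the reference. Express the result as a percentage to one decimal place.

F_rel = (AUC_test/D_test) / (AUC_ref/D_ref)
      = (898.1/200) / (1269/400)
      = 4.4905 / 3.1725 = 1.4154 = 141.54%

F_rel = 141.5%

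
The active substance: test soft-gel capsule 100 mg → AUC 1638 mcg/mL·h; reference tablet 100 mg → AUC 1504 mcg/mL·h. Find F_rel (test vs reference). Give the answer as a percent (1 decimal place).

F_rel = 108.9%

F_rel = (AUC_test/D_test) / (AUC_ref/D_ref)
      = (1638/100) / (1504/100)
      = 16.38 / 15.04 = 1.0891 = 108.91%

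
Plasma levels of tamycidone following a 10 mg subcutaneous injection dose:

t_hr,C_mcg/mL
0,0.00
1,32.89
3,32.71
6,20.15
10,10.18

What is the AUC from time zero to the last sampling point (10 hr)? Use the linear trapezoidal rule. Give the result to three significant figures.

Trapezoidal AUC_0→10:
  [0→1]: (0.00+32.89)/2 × 1 = 16.445
  [1→3]: (32.89+32.71)/2 × 2 = 65.6
  [3→6]: (32.71+20.15)/2 × 3 = 79.29
  [6→10]: (20.15+10.18)/2 × 4 = 60.66
  Sum = 221.995 mcg/mL·hr

AUC = 222 mcg/mL·hr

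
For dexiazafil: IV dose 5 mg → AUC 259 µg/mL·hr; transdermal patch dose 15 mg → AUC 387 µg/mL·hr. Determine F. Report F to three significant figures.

F = 0.498

F = (AUC_ev / D_ev) / (AUC_iv / D_iv)
  = (387/15) / (259/5)
  = 25.8 / 51.8 = 0.4981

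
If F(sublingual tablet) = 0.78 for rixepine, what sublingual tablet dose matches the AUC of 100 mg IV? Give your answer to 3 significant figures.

D_sublingual = 128 mg

For equal systemic exposure: F × D_ev = D_iv
D_ev = D_iv / F = 100 / 0.78 = 128.205 mg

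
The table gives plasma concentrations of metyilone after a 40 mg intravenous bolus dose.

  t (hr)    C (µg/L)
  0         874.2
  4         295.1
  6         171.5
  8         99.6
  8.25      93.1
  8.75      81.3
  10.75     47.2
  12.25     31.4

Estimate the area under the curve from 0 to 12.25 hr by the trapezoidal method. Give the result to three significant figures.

AUC = 3330 µg/L·hr

Trapezoidal AUC_0→12.25:
  [0→4]: (874.2+295.1)/2 × 4 = 2338.6
  [4→6]: (295.1+171.5)/2 × 2 = 466.6
  [6→8]: (171.5+99.6)/2 × 2 = 271.1
  [8→8.25]: (99.6+93.1)/2 × 0.25 = 24.0875
  [8.25→8.75]: (93.1+81.3)/2 × 0.5 = 43.6
  [8.75→10.75]: (81.3+47.2)/2 × 2 = 128.5
  [10.75→12.25]: (47.2+31.4)/2 × 1.5 = 58.95
  Sum = 3331.4375 µg/L·hr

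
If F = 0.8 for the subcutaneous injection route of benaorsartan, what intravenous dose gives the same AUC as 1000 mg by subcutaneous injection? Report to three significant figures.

Systemic exposure from an extravascular dose = F × D_ev, so the equivalent IV dose is F × D_ev.
D_iv = F × D_ev = 0.8 × 1000 = 800 mg

D_iv = 800 mg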